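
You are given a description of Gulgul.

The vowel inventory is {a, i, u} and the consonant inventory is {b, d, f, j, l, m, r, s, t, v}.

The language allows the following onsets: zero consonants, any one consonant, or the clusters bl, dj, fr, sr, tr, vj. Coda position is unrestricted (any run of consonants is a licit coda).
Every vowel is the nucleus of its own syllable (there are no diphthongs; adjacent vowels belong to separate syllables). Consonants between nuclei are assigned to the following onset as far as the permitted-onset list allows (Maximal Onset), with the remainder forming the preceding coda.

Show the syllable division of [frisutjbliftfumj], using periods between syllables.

fri.sutj.blift.fumj

The vowels are i, u, i, u — 4 nuclei, so 4 syllables.
σ1/σ2 boundary: /s/ → onset of the next syllable (single consonants are always licit onsets).
σ2/σ3 boundary: /tjbl/ — longest licit onset from the right is /bl/, leaving /tj/ as coda.
σ3/σ4 boundary: /ftf/; trying suffixes from longest down, /f/ is the first permitted one, so coda /ft/ | onset /f/.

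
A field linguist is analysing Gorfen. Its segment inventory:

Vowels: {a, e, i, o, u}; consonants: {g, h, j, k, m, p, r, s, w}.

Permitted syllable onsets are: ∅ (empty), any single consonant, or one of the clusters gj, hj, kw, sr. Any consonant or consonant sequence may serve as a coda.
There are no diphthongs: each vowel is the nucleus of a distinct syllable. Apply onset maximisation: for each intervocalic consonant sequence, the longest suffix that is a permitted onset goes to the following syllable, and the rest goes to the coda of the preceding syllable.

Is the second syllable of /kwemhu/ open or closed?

Nuclei (vowels): e, u → 2 syllables.
σ1/σ2 boundary: /mh/ — longest licit onset from the right is /h/, leaving /m/ as coda.
So the parse is kwem.hu.
Syllable 2 is /hu/; it ends in its nucleus with no coda, so it is open.

open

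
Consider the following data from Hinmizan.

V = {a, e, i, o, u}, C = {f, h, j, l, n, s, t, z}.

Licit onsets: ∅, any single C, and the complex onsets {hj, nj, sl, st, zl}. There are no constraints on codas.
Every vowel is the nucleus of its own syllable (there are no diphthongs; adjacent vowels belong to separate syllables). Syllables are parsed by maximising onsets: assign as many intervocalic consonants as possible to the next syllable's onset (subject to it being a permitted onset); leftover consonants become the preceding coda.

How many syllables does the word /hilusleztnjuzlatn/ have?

Nuclei (vowels): i, u, e, u, a → 5 syllables.

5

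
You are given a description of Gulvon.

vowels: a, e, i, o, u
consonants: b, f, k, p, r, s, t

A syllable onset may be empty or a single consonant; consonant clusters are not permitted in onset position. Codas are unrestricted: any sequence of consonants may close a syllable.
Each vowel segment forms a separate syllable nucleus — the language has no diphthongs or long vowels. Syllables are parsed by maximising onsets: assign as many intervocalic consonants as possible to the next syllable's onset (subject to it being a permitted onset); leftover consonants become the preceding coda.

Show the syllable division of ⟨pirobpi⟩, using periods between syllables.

pi.rob.pi

Nuclei (vowels): i, o, i → 3 syllables.
/i…o/ gap (V1→V2): just /r/ — single C goes to the following onset.
/o…i/ gap (V2→V3): cluster /bp/ — the longest permitted-onset suffix is /p/; onset = /p/, preceding coda = /b/.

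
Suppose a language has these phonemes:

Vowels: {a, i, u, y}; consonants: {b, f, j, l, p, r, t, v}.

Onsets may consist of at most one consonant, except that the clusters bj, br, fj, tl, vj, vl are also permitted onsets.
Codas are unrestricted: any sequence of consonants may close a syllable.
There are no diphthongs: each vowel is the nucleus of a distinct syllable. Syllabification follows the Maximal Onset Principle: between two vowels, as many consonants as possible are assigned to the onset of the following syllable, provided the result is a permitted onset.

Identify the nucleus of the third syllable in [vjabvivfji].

Nuclei (vowels): a, i, i → 3 syllables.
The third nucleus (vowel 3 from the left) is /i/.

i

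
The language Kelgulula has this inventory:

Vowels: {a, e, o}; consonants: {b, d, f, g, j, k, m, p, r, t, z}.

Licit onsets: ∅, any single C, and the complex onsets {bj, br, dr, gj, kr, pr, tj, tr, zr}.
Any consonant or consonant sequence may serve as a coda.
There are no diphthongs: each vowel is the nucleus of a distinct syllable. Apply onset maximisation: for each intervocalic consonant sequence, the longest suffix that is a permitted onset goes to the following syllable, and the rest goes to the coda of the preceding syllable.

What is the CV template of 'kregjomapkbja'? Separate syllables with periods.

CCV.CCV.CVCC.CCV

Nuclei (vowels): e, o, a, a → 4 syllables.
Between /e/ (V1) and /o/ (V2): /gj/ — entire cluster is a permitted onset → onset /gj/, coda ∅.
Between /o/ (V2) and /a/ (V3): /m/ is a single consonant, so it becomes the next onset.
Between /a/ (V3) and /a/ (V4): /pkbj/; trying suffixes from longest down, /bj/ is the first permitted one, so coda /pk/ | onset /bj/.
Result: kre.gjo.mapk.bja.
Mapping each syllable to C/V: /kre/ → CCV, /gjo/ → CCV, /mapk/ → CVCC, /bja/ → CCV.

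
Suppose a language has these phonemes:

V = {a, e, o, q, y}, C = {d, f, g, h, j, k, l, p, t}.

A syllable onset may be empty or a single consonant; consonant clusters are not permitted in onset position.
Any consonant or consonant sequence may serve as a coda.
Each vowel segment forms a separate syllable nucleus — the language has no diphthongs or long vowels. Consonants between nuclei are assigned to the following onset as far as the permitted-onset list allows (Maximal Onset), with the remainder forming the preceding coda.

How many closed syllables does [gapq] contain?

0

Vowels present: a, q; each is a nucleus, giving 2 syllables.
σ1/σ2 boundary: /p/ → onset of the next syllable (single consonants are always licit onsets).
Result: ga.pq.
Classifying each syllable: /ga/ (open), /pq/ (open).
Closed syllables: 0.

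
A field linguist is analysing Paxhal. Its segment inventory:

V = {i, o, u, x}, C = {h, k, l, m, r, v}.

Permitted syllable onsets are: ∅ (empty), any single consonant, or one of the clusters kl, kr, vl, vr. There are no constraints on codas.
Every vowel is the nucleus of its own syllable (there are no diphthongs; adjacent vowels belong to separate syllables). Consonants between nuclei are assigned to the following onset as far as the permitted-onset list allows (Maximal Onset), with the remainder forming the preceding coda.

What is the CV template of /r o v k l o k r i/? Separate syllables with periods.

Nuclei (vowels): o, o, i → 3 syllables.
Between /o/ (V1) and /o/ (V2): /vkl/ — longest licit onset from the right is /kl/, leaving /v/ as coda.
Between /o/ (V2) and /i/ (V3): /kr/ is a licit onset in full, so it all attaches to the next syllable.
Result: rov.klo.kri.
Mapping each syllable to C/V: /rov/ → CVC, /klo/ → CCV, /kri/ → CCV.

CVC.CCV.CCV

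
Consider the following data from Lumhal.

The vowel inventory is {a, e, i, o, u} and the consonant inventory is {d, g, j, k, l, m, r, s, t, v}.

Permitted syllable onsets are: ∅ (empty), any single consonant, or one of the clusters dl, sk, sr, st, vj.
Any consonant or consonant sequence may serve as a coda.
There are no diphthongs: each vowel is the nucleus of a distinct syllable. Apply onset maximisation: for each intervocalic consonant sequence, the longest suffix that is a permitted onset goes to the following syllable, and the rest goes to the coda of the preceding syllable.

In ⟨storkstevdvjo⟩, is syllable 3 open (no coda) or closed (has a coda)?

open

Nuclei (vowels): o, e, o → 3 syllables.
V1 /o/ – V2 /e/: /rkst/ — longest licit onset from the right is /st/, leaving /rk/ as coda.
V2 /e/ – V3 /o/: /vdvj/; trying suffixes from longest down, /vj/ is the first permitted one, so coda /vd/ | onset /vj/.
Syllabification: stork.stevd.vjo.
Syllable 3 is /vjo/; it ends in its nucleus with no coda, so it is open.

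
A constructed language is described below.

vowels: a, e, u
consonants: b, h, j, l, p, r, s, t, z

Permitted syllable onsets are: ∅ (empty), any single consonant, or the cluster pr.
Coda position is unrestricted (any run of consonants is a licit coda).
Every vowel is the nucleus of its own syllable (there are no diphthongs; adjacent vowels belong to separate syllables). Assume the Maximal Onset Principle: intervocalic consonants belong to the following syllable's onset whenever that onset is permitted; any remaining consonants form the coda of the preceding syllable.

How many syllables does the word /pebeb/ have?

Vowels present: e, e; each is a nucleus, giving 2 syllables.

2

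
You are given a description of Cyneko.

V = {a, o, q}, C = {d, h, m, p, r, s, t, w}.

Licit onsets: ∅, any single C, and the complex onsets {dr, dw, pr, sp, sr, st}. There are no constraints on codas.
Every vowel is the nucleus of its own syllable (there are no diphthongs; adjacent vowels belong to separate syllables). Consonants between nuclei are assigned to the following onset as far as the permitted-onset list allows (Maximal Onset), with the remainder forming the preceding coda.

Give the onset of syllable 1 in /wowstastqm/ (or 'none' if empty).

w

The vowels are o, a, q — 3 nuclei, so 3 syllables.
σ1/σ2 boundary: /wst/ splits as /w/ + /st/ (/st/ is the longest suffix that is a licit onset).
σ2/σ3 boundary: cluster /st/ — /st/ is itself a permitted onset, so the whole cluster goes right; preceding coda = ∅.
Putting it together: wow.sta.stqm.
Syllable 1 is /wow/: onset /w/, nucleus /o/, coda /w/.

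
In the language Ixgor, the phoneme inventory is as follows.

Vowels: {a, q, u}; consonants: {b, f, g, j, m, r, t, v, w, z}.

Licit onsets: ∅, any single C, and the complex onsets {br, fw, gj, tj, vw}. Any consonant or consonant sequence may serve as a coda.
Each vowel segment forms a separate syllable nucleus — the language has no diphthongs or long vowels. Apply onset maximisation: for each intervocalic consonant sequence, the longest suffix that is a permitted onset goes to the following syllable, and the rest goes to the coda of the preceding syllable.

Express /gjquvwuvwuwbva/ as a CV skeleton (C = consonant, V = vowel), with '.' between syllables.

Vowels present: q, u, u, u, a; each is a nucleus, giving 5 syllables.
/q…u/ gap (V1→V2): no consonants, so the boundary falls immediately after /q/.
/u…u/ gap (V2→V3): cluster /vw/ — /vw/ is itself a permitted onset, so the whole cluster goes right; preceding coda = ∅.
/u…u/ gap (V3→V4): /vw/ — entire cluster is a permitted onset → onset /vw/, coda ∅.
/u…a/ gap (V4→V5): /wbv/ — longest licit onset from the right is /v/, leaving /wb/ as coda.
So the parse is gjq.u.vwu.vwuwb.va.
Mapping each syllable to C/V: /gjq/ → CCV, /u/ → V, /vwu/ → CCV, /vwuwb/ → CCVCC, /va/ → CV.

CCV.V.CCV.CCVCC.CV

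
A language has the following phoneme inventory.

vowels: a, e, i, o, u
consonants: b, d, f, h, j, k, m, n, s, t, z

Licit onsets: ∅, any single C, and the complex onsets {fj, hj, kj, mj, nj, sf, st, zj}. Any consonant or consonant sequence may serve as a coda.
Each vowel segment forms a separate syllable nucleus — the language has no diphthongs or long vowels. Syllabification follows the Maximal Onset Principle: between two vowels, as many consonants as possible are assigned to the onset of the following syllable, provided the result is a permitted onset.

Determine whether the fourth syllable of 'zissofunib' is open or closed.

closed

Nuclei (vowels): i, o, u, i → 4 syllables.
σ1/σ2 boundary: cluster /ss/ — the longest permitted-onset suffix is /s/; onset = /s/, preceding coda = /s/.
σ2/σ3 boundary: /f/ is a single consonant, so it becomes the next onset.
σ3/σ4 boundary: /n/ is a single consonant, so it becomes the next onset.
So the parse is zis.so.fu.nib.
Syllable 4 is /nib/ with coda /b/, so it is closed.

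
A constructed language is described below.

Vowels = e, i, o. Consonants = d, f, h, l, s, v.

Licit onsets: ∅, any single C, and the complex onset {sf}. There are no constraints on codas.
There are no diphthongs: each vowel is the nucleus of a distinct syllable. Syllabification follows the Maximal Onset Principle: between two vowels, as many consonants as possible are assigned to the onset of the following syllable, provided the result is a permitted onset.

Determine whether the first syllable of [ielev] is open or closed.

open

Nuclei (vowels): i, e, e → 3 syllables.
/i…e/ gap (V1→V2): nothing intervenes; syllable break is V.V.
/e…e/ gap (V2→V3): /l/ is a single consonant, so it becomes the next onset.
Result: i.e.lev.
Syllable 1 is /i/; it ends in its nucleus with no coda, so it is open.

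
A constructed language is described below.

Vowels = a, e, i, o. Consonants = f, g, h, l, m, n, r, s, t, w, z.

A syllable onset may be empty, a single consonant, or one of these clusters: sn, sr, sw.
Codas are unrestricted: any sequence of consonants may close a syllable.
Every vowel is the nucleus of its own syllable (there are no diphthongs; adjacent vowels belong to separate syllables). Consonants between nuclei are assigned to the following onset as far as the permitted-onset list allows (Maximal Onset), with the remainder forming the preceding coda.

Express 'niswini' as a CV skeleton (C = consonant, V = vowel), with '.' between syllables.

CV.CCV.CV

The vowels are i, i, i — 3 nuclei, so 3 syllables.
Between /i/ (V1) and /i/ (V2): /sw/ — entire cluster is a permitted onset → onset /sw/, coda ∅.
Between /i/ (V2) and /i/ (V3): just /n/ — single C goes to the following onset.
Syllabification: ni.swi.ni.
Mapping each syllable to C/V: /ni/ → CV, /swi/ → CCV, /ni/ → CV.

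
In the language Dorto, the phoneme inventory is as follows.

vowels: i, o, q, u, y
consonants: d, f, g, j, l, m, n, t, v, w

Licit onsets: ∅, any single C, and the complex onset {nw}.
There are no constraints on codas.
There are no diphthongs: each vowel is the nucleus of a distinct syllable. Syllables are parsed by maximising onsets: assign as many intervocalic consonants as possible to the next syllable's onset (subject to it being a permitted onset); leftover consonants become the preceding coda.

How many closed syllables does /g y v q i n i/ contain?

0

Vowels present: y, q, i, i; each is a nucleus, giving 4 syllables.
/y…q/ gap (V1→V2): /v/ is a single consonant, so it becomes the next onset.
/q…i/ gap (V2→V3): no consonants, so the boundary falls immediately after /q/.
/i…i/ gap (V3→V4): /n/ → onset of the next syllable (single consonants are always licit onsets).
Syllabification: gy.vq.i.ni.
Classifying each syllable: /gy/ (open), /vq/ (open), /i/ (open), /ni/ (open).
Closed syllables: 0.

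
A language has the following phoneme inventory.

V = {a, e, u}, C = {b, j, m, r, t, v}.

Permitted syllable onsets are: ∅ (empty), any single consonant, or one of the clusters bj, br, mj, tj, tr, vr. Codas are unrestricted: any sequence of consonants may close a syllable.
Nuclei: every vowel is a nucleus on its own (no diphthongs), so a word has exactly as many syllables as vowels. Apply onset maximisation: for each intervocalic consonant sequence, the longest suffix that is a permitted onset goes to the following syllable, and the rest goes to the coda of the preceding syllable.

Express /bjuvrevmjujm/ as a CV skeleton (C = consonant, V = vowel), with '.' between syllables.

CCV.CCVC.CCVCC

Nuclei (vowels): u, e, u → 3 syllables.
V1 /u/ – V2 /e/: cluster /vr/ — /vr/ is itself a permitted onset, so the whole cluster goes right; preceding coda = ∅.
V2 /e/ – V3 /u/: /vmj/; trying suffixes from longest down, /mj/ is the first permitted one, so coda /v/ | onset /mj/.
So the parse is bju.vrev.mjujm.
Mapping each syllable to C/V: /bju/ → CCV, /vrev/ → CCVC, /mjujm/ → CCVCC.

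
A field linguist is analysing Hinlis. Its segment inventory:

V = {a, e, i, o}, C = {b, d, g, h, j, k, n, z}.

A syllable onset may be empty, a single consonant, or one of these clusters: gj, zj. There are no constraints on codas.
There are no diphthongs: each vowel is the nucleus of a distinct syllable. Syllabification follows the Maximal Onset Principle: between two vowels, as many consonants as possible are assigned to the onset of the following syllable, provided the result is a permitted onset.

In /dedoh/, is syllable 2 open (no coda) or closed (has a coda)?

Nuclei (vowels): e, o → 2 syllables.
V1 /e/ – V2 /o/: /d/ → onset of the next syllable (single consonants are always licit onsets).
Putting it together: de.doh.
Syllable 2 is /doh/ with coda /h/, so it is closed.

closed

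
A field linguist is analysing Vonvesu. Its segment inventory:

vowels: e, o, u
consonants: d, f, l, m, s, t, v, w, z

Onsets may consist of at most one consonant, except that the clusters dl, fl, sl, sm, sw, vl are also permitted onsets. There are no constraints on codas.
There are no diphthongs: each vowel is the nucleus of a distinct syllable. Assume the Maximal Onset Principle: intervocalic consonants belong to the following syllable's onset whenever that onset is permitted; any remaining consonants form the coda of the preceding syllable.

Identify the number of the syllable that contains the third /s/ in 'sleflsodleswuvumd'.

4

Nuclei (vowels): e, o, e, u, u → 5 syllables.
V1 /e/ – V2 /o/: /fls/ — longest licit onset from the right is /s/, leaving /fl/ as coda.
V2 /o/ – V3 /e/: /dl/ — entire cluster is a permitted onset → onset /dl/, coda ∅.
V3 /e/ – V4 /u/: cluster /sw/ — /sw/ is itself a permitted onset, so the whole cluster goes right; preceding coda = ∅.
V4 /u/ – V5 /u/: just /v/ — single C goes to the following onset.
Syllabification: slefl.so.dle.swu.vumd.
The third /s/ is in the onset of syllable 4 (/swu/).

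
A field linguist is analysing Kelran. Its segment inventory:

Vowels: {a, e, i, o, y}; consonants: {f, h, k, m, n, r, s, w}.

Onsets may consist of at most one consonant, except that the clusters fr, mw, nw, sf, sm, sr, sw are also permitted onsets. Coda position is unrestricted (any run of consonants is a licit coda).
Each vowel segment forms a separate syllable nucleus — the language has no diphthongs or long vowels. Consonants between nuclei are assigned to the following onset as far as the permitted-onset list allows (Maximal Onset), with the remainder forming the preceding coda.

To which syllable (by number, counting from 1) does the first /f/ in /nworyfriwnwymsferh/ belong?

Vowels present: o, y, i, y, e; each is a nucleus, giving 5 syllables.
Between /o/ (V1) and /y/ (V2): just /r/ — single C goes to the following onset.
Between /y/ (V2) and /i/ (V3): /fr/ — entire cluster is a permitted onset → onset /fr/, coda ∅.
Between /i/ (V3) and /y/ (V4): /wnw/; trying suffixes from longest down, /nw/ is the first permitted one, so coda /w/ | onset /nw/.
Between /y/ (V4) and /e/ (V5): /msf/ splits as /m/ + /sf/ (/sf/ is the longest suffix that is a licit onset).
Result: nwo.ry.friw.nwym.sferh.
The first /f/ is in the onset of syllable 3 (/friw/).

3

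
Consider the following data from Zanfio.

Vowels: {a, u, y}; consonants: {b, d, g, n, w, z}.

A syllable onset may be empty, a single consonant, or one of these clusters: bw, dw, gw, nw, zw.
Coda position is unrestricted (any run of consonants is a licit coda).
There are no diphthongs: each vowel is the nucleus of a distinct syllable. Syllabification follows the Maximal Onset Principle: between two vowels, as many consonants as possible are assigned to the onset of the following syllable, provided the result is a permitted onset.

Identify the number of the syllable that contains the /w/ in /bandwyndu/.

2

The vowels are a, y, u — 3 nuclei, so 3 syllables.
σ1/σ2 boundary: /ndw/; trying suffixes from longest down, /dw/ is the first permitted one, so coda /n/ | onset /dw/.
σ2/σ3 boundary: /nd/ splits as /n/ + /d/ (/d/ is the longest suffix that is a licit onset).
So the parse is ban.dwyn.du.
The /w/ is in the onset of syllable 2 (/dwyn/).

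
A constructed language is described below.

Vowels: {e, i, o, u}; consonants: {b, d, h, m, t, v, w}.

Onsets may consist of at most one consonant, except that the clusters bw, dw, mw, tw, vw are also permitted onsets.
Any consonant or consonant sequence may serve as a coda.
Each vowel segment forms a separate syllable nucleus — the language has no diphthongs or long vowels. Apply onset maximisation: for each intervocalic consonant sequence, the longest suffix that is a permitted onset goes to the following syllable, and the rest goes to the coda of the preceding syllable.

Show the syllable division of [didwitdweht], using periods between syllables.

di.dwit.dweht

The vowels are i, i, e — 3 nuclei, so 3 syllables.
/i…i/ gap (V1→V2): /dw/ is a licit onset in full, so it all attaches to the next syllable.
/i…e/ gap (V2→V3): /tdw/; trying suffixes from longest down, /dw/ is the first permitted one, so coda /t/ | onset /dw/.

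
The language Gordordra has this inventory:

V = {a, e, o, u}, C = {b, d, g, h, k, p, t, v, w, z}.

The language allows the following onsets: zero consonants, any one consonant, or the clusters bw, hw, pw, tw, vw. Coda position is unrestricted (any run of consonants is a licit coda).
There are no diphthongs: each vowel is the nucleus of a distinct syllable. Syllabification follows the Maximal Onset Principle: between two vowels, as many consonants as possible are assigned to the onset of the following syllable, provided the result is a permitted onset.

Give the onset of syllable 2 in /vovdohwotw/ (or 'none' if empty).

d

Nuclei (vowels): o, o, o → 3 syllables.
V1 /o/ – V2 /o/: /vd/ — longest licit onset from the right is /d/, leaving /v/ as coda.
V2 /o/ – V3 /o/: /hw/ is a licit onset in full, so it all attaches to the next syllable.
Result: vov.do.hwotw.
Syllable 2 is /do/: onset /d/, nucleus /o/, coda ∅.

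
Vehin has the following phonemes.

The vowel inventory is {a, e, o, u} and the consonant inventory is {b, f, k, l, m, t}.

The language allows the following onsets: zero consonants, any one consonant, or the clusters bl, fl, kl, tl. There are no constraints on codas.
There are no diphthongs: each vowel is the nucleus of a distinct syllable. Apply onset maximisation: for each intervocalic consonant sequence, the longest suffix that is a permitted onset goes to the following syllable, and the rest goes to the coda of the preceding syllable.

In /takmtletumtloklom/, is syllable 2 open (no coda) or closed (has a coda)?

open

Nuclei (vowels): a, e, u, o, o → 5 syllables.
V1 /a/ – V2 /e/: /kmtl/; trying suffixes from longest down, /tl/ is the first permitted one, so coda /km/ | onset /tl/.
V2 /e/ – V3 /u/: just /t/ — single C goes to the following onset.
V3 /u/ – V4 /o/: /mtl/ — longest licit onset from the right is /tl/, leaving /m/ as coda.
V4 /o/ – V5 /o/: cluster /kl/ — /kl/ is itself a permitted onset, so the whole cluster goes right; preceding coda = ∅.
Putting it together: takm.tle.tum.tlo.klom.
Syllable 2 is /tle/; it ends in its nucleus with no coda, so it is open.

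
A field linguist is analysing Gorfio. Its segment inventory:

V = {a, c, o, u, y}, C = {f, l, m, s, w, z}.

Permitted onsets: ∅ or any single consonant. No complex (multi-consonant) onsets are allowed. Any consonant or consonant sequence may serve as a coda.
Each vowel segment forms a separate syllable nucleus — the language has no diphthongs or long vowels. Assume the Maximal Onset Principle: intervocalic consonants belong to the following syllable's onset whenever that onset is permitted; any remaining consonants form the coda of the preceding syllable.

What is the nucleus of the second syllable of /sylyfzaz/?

y

Vowels present: y, y, a; each is a nucleus, giving 3 syllables.
The second nucleus (vowel 2 from the left) is /y/.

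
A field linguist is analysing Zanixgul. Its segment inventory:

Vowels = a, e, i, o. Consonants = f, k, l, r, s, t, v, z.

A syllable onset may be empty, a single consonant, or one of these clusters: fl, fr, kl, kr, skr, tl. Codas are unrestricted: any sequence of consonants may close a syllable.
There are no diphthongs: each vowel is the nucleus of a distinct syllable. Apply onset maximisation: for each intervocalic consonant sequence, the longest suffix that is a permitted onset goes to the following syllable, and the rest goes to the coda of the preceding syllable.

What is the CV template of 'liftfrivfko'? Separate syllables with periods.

CVCC.CCVCC.CV

The vowels are i, i, o — 3 nuclei, so 3 syllables.
V1 /i/ – V2 /i/: cluster /ftfr/ — the longest permitted-onset suffix is /fr/; onset = /fr/, preceding coda = /ft/.
V2 /i/ – V3 /o/: /vfk/ — longest licit onset from the right is /k/, leaving /vf/ as coda.
So the parse is lift.frivf.ko.
Mapping each syllable to C/V: /lift/ → CVCC, /frivf/ → CCVCC, /ko/ → CV.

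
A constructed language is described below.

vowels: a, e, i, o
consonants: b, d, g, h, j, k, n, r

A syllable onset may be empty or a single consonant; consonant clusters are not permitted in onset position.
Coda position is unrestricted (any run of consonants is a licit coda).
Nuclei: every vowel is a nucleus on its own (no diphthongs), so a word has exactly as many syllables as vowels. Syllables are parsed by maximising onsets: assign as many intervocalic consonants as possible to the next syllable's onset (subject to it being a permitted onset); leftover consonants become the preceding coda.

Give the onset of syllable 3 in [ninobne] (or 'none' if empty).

Vowels present: i, o, e; each is a nucleus, giving 3 syllables.
/i…o/ gap (V1→V2): just /n/ — single C goes to the following onset.
/o…e/ gap (V2→V3): /bn/ splits as /b/ + /n/ (/n/ is the longest suffix that is a licit onset).
Result: ni.nob.ne.
Syllable 3 is /ne/: onset /n/, nucleus /e/, coda ∅.

n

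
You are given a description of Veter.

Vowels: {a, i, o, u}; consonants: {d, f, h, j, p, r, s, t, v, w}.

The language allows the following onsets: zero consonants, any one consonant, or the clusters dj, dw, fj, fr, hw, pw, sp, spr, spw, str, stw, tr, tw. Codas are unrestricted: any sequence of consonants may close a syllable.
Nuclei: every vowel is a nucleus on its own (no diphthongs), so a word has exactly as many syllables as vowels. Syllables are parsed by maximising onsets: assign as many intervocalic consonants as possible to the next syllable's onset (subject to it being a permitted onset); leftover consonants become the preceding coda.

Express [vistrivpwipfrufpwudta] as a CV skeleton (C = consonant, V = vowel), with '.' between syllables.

CV.CCCVC.CCVC.CCVC.CCVC.CV

Vowels present: i, i, i, u, u, a; each is a nucleus, giving 6 syllables.
Between /i/ (V1) and /i/ (V2): cluster /str/ — /str/ is itself a permitted onset, so the whole cluster goes right; preceding coda = ∅.
Between /i/ (V2) and /i/ (V3): /vpw/ — longest licit onset from the right is /pw/, leaving /v/ as coda.
Between /i/ (V3) and /u/ (V4): /pfr/; trying suffixes from longest down, /fr/ is the first permitted one, so coda /p/ | onset /fr/.
Between /u/ (V4) and /u/ (V5): /fpw/; trying suffixes from longest down, /pw/ is the first permitted one, so coda /f/ | onset /pw/.
Between /u/ (V5) and /a/ (V6): cluster /dt/ — the longest permitted-onset suffix is /t/; onset = /t/, preceding coda = /d/.
So the parse is vi.striv.pwip.fruf.pwud.ta.
Mapping each syllable to C/V: /vi/ → CV, /striv/ → CCCVC, /pwip/ → CCVC, /fruf/ → CCVC, /pwud/ → CCVC, /ta/ → CV.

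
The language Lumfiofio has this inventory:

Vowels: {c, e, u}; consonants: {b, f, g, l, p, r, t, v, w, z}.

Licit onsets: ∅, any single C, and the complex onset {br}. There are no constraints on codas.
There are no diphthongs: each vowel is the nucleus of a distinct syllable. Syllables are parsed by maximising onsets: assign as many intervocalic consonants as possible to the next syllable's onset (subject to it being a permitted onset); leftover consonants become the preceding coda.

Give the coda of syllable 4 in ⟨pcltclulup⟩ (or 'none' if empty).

p

The vowels are c, c, u, u — 4 nuclei, so 4 syllables.
σ1/σ2 boundary: cluster /lt/ — the longest permitted-onset suffix is /t/; onset = /t/, preceding coda = /l/.
σ2/σ3 boundary: just /l/ — single C goes to the following onset.
σ3/σ4 boundary: just /l/ — single C goes to the following onset.
Result: pcl.tc.lu.lup.
Syllable 4 is /lup/: onset /l/, nucleus /u/, coda /p/.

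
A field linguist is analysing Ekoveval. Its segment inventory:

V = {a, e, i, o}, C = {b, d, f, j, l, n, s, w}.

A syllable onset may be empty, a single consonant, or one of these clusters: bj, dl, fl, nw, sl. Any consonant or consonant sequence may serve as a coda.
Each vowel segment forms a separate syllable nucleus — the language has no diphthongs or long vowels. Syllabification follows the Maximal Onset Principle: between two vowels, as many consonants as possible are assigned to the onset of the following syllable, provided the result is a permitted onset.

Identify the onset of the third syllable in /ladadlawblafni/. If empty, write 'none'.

dl

Nuclei (vowels): a, a, a, a, i → 5 syllables.
σ1/σ2 boundary: /d/ → onset of the next syllable (single consonants are always licit onsets).
σ2/σ3 boundary: cluster /dl/ — /dl/ is itself a permitted onset, so the whole cluster goes right; preceding coda = ∅.
σ3/σ4 boundary: /wbl/ — longest licit onset from the right is /l/, leaving /wb/ as coda.
σ4/σ5 boundary: cluster /fn/ — the longest permitted-onset suffix is /n/; onset = /n/, preceding coda = /f/.
Putting it together: la.da.dlawb.laf.ni.
Syllable 3 is /dlawb/: onset /dl/, nucleus /a/, coda /wb/.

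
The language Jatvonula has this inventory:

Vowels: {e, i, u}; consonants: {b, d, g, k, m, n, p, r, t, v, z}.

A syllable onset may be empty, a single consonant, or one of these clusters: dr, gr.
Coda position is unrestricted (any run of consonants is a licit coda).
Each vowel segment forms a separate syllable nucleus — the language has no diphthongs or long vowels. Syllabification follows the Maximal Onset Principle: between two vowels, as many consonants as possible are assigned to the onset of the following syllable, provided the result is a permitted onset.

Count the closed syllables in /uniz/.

Vowels present: u, i; each is a nucleus, giving 2 syllables.
σ1/σ2 boundary: /n/ is a single consonant, so it becomes the next onset.
Result: u.niz.
Classifying each syllable: /u/ (open), /niz/ (closed).
Closed syllables: 1.

1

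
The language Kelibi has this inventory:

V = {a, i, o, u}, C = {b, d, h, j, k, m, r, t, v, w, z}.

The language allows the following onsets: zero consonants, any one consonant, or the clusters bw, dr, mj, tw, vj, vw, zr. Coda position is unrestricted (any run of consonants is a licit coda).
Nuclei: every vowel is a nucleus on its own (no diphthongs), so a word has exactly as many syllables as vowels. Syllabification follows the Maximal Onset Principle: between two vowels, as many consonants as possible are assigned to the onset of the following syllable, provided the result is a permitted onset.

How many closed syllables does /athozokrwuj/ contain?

3

Nuclei (vowels): a, o, o, u → 4 syllables.
/a…o/ gap (V1→V2): /th/ — longest licit onset from the right is /h/, leaving /t/ as coda.
/o…o/ gap (V2→V3): just /z/ — single C goes to the following onset.
/o…u/ gap (V3→V4): /krw/; trying suffixes from longest down, /w/ is the first permitted one, so coda /kr/ | onset /w/.
Result: at.ho.zokr.wuj.
Classifying each syllable: /at/ (closed), /ho/ (open), /zokr/ (closed), /wuj/ (closed).
Closed syllables: 3.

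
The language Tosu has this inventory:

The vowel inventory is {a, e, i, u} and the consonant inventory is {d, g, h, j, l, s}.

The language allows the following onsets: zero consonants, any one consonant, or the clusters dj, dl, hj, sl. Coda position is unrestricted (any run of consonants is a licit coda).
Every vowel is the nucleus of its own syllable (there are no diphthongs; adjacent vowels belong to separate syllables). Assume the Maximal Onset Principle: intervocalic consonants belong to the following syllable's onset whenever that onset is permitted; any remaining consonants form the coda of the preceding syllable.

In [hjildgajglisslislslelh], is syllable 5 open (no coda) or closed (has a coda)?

The vowels are i, a, i, i, e — 5 nuclei, so 5 syllables.
V1 /i/ – V2 /a/: /ldg/ splits as /ld/ + /g/ (/g/ is the longest suffix that is a licit onset).
V2 /a/ – V3 /i/: /jgl/ — longest licit onset from the right is /l/, leaving /jg/ as coda.
V3 /i/ – V4 /i/: cluster /ssl/ — the longest permitted-onset suffix is /sl/; onset = /sl/, preceding coda = /s/.
V4 /i/ – V5 /e/: /slsl/ splits as /sl/ + /sl/ (/sl/ is the longest suffix that is a licit onset).
Syllabification: hjild.gajg.lis.slisl.slelh.
Syllable 5 is /slelh/ with coda /lh/, so it is closed.

closed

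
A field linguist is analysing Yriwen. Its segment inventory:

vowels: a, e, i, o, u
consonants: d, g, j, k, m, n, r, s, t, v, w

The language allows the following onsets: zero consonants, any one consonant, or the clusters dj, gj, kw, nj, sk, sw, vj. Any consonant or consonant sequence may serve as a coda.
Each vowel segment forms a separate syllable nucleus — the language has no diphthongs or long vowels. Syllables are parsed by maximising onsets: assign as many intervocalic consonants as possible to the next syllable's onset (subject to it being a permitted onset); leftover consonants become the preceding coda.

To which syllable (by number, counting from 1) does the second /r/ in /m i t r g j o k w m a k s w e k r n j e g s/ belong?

4

Vowels present: i, o, a, e, e; each is a nucleus, giving 5 syllables.
/i…o/ gap (V1→V2): /trgj/ splits as /tr/ + /gj/ (/gj/ is the longest suffix that is a licit onset).
/o…a/ gap (V2→V3): cluster /kwm/ — the longest permitted-onset suffix is /m/; onset = /m/, preceding coda = /kw/.
/a…e/ gap (V3→V4): /ksw/ — longest licit onset from the right is /sw/, leaving /k/ as coda.
/e…e/ gap (V4→V5): /krnj/; trying suffixes from longest down, /nj/ is the first permitted one, so coda /kr/ | onset /nj/.
So the parse is mitr.gjokw.mak.swekr.njegs.
The second /r/ is in the coda of syllable 4 (/swekr/).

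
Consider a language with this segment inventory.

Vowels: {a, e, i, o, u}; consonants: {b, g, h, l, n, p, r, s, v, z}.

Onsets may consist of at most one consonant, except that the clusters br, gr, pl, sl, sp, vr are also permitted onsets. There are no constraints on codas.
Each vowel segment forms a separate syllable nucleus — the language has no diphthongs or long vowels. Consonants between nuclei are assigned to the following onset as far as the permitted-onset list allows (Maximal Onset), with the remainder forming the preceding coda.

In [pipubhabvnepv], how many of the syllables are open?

1

Nuclei (vowels): i, u, a, e → 4 syllables.
V1 /i/ – V2 /u/: /p/ is a single consonant, so it becomes the next onset.
V2 /u/ – V3 /a/: cluster /bh/ — the longest permitted-onset suffix is /h/; onset = /h/, preceding coda = /b/.
V3 /a/ – V4 /e/: /bvn/; trying suffixes from longest down, /n/ is the first permitted one, so coda /bv/ | onset /n/.
So the parse is pi.pub.habv.nepv.
Classifying each syllable: /pi/ (open), /pub/ (closed), /habv/ (closed), /nepv/ (closed).
Open syllables: 1.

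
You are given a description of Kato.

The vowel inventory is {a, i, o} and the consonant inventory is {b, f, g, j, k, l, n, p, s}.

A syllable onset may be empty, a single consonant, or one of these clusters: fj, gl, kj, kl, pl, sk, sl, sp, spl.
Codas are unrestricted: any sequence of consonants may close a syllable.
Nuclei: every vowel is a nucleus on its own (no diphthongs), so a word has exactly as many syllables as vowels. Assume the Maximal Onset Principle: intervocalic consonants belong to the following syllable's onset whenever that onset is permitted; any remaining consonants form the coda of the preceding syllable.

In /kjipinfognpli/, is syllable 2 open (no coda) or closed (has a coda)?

The vowels are i, i, o, i — 4 nuclei, so 4 syllables.
/i…i/ gap (V1→V2): just /p/ — single C goes to the following onset.
/i…o/ gap (V2→V3): /nf/ — longest licit onset from the right is /f/, leaving /n/ as coda.
/o…i/ gap (V3→V4): cluster /gnpl/ — the longest permitted-onset suffix is /pl/; onset = /pl/, preceding coda = /gn/.
So the parse is kji.pin.fogn.pli.
Syllable 2 is /pin/ with coda /n/, so it is closed.

closed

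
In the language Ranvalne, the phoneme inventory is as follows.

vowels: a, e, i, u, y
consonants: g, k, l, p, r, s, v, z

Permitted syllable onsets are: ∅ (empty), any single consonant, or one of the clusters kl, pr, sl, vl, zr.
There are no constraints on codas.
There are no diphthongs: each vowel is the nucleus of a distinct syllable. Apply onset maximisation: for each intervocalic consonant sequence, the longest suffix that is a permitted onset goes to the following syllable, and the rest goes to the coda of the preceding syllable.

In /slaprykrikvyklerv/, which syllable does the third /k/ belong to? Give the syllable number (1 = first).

5

Vowels present: a, y, i, y, e; each is a nucleus, giving 5 syllables.
σ1/σ2 boundary: /pr/ is a licit onset in full, so it all attaches to the next syllable.
σ2/σ3 boundary: cluster /kr/ — the longest permitted-onset suffix is /r/; onset = /r/, preceding coda = /k/.
σ3/σ4 boundary: /kv/; trying suffixes from longest down, /v/ is the first permitted one, so coda /k/ | onset /v/.
σ4/σ5 boundary: /kl/ — entire cluster is a permitted onset → onset /kl/, coda ∅.
Result: sla.pryk.rik.vy.klerv.
The third /k/ is in the onset of syllable 5 (/klerv/).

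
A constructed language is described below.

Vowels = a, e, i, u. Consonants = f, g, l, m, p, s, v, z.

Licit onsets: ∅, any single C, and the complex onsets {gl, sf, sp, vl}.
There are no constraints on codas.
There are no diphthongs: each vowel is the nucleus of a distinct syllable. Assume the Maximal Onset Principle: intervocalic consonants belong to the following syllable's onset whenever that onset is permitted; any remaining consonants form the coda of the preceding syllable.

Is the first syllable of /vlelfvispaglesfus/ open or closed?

Nuclei (vowels): e, i, a, e, u → 5 syllables.
σ1/σ2 boundary: /lfv/ splits as /lf/ + /v/ (/v/ is the longest suffix that is a licit onset).
σ2/σ3 boundary: cluster /sp/ — /sp/ is itself a permitted onset, so the whole cluster goes right; preceding coda = ∅.
σ3/σ4 boundary: cluster /gl/ — /gl/ is itself a permitted onset, so the whole cluster goes right; preceding coda = ∅.
σ4/σ5 boundary: cluster /sf/ — /sf/ is itself a permitted onset, so the whole cluster goes right; preceding coda = ∅.
Result: vlelf.vi.spa.gle.sfus.
Syllable 1 is /vlelf/ with coda /lf/, so it is closed.

closed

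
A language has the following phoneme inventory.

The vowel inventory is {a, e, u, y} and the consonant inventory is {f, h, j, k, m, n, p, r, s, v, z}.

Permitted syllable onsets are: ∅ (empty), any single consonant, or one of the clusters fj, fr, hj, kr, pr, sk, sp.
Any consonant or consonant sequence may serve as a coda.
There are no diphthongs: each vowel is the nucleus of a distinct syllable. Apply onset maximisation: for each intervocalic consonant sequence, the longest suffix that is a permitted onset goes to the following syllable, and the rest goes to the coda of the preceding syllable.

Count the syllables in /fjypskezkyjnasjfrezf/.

The vowels are y, e, y, a, e — 5 nuclei, so 5 syllables.

5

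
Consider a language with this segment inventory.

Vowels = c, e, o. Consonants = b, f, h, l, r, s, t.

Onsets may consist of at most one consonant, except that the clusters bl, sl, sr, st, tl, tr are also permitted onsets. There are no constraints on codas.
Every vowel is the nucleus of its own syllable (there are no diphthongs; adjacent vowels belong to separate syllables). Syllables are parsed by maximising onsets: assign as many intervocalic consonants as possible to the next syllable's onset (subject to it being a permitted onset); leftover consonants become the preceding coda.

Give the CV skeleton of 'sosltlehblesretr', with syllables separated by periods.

The vowels are o, e, e, e — 4 nuclei, so 4 syllables.
V1 /o/ – V2 /e/: /sltl/ splits as /sl/ + /tl/ (/tl/ is the longest suffix that is a licit onset).
V2 /e/ – V3 /e/: cluster /hbl/ — the longest permitted-onset suffix is /bl/; onset = /bl/, preceding coda = /h/.
V3 /e/ – V4 /e/: /sr/ is a licit onset in full, so it all attaches to the next syllable.
So the parse is sosl.tleh.ble.sretr.
Mapping each syllable to C/V: /sosl/ → CVCC, /tleh/ → CCVC, /ble/ → CCV, /sretr/ → CCVCC.

CVCC.CCVC.CCV.CCVCC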